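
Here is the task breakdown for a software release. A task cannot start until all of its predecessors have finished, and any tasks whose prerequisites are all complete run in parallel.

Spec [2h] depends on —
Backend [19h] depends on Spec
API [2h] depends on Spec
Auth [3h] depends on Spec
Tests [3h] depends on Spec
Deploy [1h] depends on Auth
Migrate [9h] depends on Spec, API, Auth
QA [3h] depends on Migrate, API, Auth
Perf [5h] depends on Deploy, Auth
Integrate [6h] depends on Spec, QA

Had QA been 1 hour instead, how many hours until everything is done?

21

Baseline: Spec→Auth→Migrate→QA→Integrate = 2+3+9+3+6 = 23 → 23 hours.
Since QA is critical, the -2 change carries straight to that chain (now 21 hours).
The binding chain switches to Spec→Backend = 2+19 = 21; finish 21 hours.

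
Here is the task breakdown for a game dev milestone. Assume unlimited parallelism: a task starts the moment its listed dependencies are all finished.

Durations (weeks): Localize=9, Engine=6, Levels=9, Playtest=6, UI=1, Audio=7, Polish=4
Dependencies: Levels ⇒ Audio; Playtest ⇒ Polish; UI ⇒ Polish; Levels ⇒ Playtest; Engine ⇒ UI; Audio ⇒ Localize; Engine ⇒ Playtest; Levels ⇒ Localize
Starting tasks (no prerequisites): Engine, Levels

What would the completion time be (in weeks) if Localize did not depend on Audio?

With the dependency in place, Levels→Audio→Localize = 9+7+9 = 25 sets the finish at 25 weeks.
Without Audio→Localize, Localize's earliest start moves from 16 to 9.
The longest chain is now Levels→Playtest→Polish = 9+6+4 = 19, so the job takes 19 weeks.

19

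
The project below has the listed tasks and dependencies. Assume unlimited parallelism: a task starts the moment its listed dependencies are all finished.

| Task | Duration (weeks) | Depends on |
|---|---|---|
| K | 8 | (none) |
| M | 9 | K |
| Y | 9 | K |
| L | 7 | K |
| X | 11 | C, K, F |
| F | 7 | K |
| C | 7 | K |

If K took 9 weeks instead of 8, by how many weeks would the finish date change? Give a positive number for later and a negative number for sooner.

The binding path is K→F→X = 8+7+11 = 26; finish at 26 weeks.
Since K is critical, the +1 change carries straight to that chain (now 27 weeks).
That remains the longest chain; total 27 weeks.
Change in finish: 27 − 26 = +1 weeks.

1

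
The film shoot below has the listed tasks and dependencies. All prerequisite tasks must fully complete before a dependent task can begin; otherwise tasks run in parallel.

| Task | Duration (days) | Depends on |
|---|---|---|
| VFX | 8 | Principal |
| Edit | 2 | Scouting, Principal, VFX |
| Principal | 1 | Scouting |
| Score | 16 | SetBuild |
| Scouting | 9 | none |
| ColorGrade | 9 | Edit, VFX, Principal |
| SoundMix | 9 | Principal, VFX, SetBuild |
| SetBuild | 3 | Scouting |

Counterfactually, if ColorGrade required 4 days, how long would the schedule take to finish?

As given, the longest chain is Scouting→Principal→VFX→Edit→ColorGrade = 9+1+8+2+9 = 29, so the finish is 29 days.
ColorGrade lies on that path, so at 4 days the path becomes 24 days.
Now Scouting→SetBuild→Score = 9+3+16 = 28 is longest, so the finish becomes 28 days.

28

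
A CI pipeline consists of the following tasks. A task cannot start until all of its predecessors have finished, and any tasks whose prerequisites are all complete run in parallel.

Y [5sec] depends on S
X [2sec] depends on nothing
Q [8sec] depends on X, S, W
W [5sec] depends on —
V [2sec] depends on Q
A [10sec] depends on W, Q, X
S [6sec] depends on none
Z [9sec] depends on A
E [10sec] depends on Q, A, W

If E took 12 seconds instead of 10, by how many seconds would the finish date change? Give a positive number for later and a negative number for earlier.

The binding path is S→Q→A→E = 6+8+10+10 = 34; finish at 34 seconds.
E lies on that path, so at 12 seconds the path becomes 36 seconds.
The critical path is still S→Q→A→E; finish is now 36 seconds.
Change in finish: 36 − 34 = +2 seconds.

2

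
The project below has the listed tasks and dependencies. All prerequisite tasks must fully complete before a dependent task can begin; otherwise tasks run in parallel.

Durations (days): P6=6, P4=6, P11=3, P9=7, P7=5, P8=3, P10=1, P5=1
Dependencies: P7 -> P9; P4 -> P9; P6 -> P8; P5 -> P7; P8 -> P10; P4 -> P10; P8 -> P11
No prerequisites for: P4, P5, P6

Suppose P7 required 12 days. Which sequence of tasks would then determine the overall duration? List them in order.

Actual critical path: P5→P7→P9 = 1+5+7 = 13 ⇒ 13 days.
P7 lies on that path, so at 12 days the path becomes 20 days.
That remains the longest chain; total 20 days.

P5, P7, P9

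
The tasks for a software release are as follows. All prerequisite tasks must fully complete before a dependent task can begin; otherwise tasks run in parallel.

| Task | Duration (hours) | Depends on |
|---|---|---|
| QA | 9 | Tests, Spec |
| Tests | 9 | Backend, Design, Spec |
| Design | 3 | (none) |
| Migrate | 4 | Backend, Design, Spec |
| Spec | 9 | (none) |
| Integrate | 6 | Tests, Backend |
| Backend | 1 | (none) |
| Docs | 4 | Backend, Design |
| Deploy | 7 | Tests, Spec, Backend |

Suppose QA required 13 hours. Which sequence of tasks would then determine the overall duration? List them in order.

As given, the longest chain is Spec→Tests→QA = 9+9+9 = 27, so the finish is 27 hours.
QA lies on that path, so at 13 hours the path becomes 31 hours.
The critical path is still Spec→Tests→QA; finish is now 31 hours.

Spec, Tests, QA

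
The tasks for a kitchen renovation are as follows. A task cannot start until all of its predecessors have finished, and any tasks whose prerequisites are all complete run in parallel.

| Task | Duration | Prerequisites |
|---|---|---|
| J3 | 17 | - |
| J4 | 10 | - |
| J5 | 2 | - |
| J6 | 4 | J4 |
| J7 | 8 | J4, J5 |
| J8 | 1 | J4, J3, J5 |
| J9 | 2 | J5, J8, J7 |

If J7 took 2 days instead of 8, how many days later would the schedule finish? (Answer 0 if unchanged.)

0

The binding path is J4→J7→J9 = 10+8+2 = 20; finish at 20 days.
J7 is on the critical path; changing it to 2 makes that path 14 days.
New critical path: J3→J8→J9 = 17+1+2 = 20 ⇒ 20 days.
Change in finish: 20 − 20 = +0 days.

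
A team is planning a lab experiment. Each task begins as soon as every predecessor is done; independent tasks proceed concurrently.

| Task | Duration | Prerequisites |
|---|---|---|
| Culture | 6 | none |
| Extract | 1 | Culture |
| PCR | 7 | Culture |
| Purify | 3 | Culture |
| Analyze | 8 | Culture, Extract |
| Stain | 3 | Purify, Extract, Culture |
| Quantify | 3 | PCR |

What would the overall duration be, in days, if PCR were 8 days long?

17

Baseline: Culture→PCR→Quantify = 6+7+3 = 16 → 16 days.
PCR lies on that path, so at 8 days the path becomes 17 days.
No other chain overtakes it, so the finish is 17 days.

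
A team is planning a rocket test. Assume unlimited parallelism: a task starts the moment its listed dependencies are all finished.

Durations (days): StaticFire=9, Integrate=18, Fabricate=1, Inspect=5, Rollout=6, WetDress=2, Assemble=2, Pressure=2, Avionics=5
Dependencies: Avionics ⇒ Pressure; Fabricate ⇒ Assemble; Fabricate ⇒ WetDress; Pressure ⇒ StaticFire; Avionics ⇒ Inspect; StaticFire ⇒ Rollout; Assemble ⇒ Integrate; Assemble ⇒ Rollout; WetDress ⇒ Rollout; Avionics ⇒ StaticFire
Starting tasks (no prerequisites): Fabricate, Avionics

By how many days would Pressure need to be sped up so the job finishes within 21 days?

Current finish: 22 days; target: 21.
Pressure is on every critical path, so each day cut from Pressure cuts the finish by one (this holds down to a finish of 21).
Need 22 − 21 = 1 day off Pressure → Pressure becomes 1 day, finish becomes 21.

1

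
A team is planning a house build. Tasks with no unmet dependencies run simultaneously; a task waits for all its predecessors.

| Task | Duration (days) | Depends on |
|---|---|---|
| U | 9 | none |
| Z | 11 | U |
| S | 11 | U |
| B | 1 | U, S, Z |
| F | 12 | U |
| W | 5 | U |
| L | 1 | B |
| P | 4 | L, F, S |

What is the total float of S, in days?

Critical path: U→Z→B→L→P = 9+11+1+1+4 = 26, so the finish is 26 days.
The longest chain containing S totals 26 days.
Slack of S = 9 − 9 = 0 days.

0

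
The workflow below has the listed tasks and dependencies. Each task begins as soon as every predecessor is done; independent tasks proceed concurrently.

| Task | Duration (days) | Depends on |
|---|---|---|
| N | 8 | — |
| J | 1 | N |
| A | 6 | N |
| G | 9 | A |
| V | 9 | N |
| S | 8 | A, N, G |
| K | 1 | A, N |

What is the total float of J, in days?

22

Critical path: N→A→G→S = 8+6+9+8 = 31, so the finish is 31 days.
J finishes as early as 9 and must finish by 31.
Slack of J = 30 − 8 = 22 days.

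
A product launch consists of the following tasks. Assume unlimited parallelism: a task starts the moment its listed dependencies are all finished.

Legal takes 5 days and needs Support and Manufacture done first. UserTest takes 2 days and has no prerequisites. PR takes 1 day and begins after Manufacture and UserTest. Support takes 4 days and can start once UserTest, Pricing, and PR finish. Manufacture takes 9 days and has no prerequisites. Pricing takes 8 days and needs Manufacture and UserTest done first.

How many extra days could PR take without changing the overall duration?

Critical path: Manufacture→Pricing→Support→Legal = 9+8+4+5 = 26, so the finish is 26 days.
The longest chain containing PR totals 19 days.
Slack of PR = 16 − 9 = 7 days.

7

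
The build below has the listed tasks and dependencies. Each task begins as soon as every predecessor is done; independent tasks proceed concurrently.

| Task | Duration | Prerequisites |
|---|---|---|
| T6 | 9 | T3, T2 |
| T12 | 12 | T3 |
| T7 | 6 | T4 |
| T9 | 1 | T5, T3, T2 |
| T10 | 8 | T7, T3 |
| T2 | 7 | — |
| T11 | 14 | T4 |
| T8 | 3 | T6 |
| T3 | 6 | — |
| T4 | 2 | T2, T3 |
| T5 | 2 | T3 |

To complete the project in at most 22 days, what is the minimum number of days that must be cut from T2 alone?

1

Current finish: 23 days; target: 22.
T2 is on every critical path, so each day cut from T2 cuts the finish by one (this holds down to a finish of 22).
Need 23 − 22 = 1 day off T2 → T2 becomes 6 days, finish becomes 22.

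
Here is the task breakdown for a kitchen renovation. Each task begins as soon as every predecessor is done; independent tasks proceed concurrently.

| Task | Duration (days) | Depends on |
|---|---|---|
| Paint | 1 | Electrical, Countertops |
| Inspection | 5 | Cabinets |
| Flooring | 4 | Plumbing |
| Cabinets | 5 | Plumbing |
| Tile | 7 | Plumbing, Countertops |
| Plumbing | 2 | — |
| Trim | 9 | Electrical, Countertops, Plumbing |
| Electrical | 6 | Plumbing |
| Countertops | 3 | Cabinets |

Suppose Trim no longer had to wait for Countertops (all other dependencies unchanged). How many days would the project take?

Before: longest chain Plumbing→Cabinets→Countertops→Trim = 2+5+3+9 = 19, finish 19.
Without Countertops→Trim, Trim's earliest start moves from 10 to 8.
After: Plumbing→Electrical→Trim = 2+6+9 = 17 → 17 days.

17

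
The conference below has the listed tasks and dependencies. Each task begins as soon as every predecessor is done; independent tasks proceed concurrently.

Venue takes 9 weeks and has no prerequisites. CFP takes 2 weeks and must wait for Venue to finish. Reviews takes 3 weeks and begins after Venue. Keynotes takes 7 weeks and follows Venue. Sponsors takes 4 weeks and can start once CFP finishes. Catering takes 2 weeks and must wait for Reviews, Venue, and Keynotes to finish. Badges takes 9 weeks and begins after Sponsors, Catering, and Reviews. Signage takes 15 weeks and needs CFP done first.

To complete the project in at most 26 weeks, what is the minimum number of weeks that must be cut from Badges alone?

1

Current finish: 27 weeks; target: 26.
Badges is on every critical path, so each week cut from Badges cuts the finish by one (this holds down to a finish of 26).
Need 27 − 26 = 1 week off Badges → Badges becomes 8 weeks, finish becomes 26.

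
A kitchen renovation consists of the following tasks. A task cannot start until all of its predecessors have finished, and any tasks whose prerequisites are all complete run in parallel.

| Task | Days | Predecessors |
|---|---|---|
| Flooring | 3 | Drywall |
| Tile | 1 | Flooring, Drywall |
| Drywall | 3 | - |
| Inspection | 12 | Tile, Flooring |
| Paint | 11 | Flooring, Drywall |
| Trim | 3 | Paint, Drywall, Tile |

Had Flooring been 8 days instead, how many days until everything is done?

Baseline: Drywall→Flooring→Paint→Trim = 3+3+11+3 = 20 → 20 days.
Flooring is on the critical path; changing it to 8 makes that path 25 days.
No other chain overtakes it, so the finish is 25 days.

25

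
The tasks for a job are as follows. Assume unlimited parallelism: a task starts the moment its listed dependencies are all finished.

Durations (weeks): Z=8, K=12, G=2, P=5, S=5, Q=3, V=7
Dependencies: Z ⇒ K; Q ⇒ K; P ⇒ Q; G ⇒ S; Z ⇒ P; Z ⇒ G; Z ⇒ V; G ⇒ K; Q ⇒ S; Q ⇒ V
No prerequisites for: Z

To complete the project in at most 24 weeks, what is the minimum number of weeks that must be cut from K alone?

4

Current finish: 28 weeks; target: 24.
K is on every critical path, so each week cut from K cuts the finish by one (this holds down to a finish of 23).
Need 28 − 24 = 4 weeks off K → K becomes 8 weeks, finish becomes 24.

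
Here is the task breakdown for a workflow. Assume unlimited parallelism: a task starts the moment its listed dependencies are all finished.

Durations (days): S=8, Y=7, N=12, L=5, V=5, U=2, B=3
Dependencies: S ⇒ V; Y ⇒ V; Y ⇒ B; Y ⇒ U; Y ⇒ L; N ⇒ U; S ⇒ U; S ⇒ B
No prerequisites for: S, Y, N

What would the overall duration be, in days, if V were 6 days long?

14

Actual critical path: N→U = 12+2 = 14 ⇒ 14 days.
V has 1 day of float (longest path through it is 13).
Now S→V = 8+6 = 14 is longest, so the finish becomes 14 days.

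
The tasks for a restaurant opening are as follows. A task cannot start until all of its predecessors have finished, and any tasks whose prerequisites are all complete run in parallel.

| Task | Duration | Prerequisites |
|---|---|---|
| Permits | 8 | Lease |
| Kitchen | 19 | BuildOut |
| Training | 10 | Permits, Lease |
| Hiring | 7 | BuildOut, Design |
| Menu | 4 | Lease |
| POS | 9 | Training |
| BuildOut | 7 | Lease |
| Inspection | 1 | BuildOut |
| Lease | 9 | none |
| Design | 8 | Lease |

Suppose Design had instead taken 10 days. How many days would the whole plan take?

36

The binding path is Lease→Permits→Training→POS = 9+8+10+9 = 36; finish at 36 days.
Design is off the critical path — its longest chain is 24 days, giving 12 of slack.
That remains the longest chain; total 36 days.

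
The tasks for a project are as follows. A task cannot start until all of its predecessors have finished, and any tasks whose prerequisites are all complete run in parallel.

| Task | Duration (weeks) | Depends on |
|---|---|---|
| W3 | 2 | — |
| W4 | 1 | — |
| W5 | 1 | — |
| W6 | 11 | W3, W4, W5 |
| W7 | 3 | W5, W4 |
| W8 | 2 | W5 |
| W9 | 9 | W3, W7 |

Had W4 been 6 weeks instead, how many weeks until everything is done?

Critical path before the change: W4→W7→W9 = 1+3+9 = 13 giving 13 weeks.
W4 is on the critical path; changing it to 6 makes that path 18 weeks.
That remains the longest chain; total 18 weeks.

18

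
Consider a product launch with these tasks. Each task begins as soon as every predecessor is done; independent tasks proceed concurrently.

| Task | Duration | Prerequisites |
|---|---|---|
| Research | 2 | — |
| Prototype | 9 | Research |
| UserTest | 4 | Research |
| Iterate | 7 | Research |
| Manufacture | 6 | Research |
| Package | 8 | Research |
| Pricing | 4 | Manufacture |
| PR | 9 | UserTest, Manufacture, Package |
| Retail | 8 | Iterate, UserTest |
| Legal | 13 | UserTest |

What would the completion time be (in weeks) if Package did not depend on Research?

Before: longest chain Research→UserTest→Legal = 2+4+13 = 19, finish 19.
Without Research→Package, Package's earliest start moves from 2 to 0.
The longest chain is now Research→UserTest→Legal = 2+4+13 = 19, so the project takes 19 weeks.

19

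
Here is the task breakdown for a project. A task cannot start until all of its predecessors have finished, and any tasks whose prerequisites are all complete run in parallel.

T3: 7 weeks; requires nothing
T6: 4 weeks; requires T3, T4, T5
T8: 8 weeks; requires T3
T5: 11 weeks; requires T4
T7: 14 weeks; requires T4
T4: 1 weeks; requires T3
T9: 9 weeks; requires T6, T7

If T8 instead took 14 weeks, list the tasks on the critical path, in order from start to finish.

T3, T4, T5, T6, T9

Baseline: T3→T4→T5→T6→T9 = 7+1+11+4+9 = 32 → 32 weeks.
T8 has 17 weeks of float (longest path through it is 15).
No other chain overtakes it, so the finish is 32 weeks.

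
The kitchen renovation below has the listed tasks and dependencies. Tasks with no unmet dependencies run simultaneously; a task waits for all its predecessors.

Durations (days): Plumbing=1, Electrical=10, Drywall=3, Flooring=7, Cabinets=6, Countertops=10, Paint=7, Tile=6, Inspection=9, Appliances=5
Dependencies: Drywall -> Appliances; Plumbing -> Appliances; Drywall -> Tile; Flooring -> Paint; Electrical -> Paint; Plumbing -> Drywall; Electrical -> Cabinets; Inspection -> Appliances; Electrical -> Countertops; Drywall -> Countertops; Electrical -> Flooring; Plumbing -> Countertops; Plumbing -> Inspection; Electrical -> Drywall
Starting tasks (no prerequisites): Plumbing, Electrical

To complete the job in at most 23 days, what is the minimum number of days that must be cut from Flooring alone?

Current finish: 24 days; target: 23.
Flooring is on every critical path, so each day cut from Flooring cuts the finish by one (this holds down to a finish of 23).
Need 24 − 23 = 1 day off Flooring → Flooring becomes 6 days, finish becomes 23.

1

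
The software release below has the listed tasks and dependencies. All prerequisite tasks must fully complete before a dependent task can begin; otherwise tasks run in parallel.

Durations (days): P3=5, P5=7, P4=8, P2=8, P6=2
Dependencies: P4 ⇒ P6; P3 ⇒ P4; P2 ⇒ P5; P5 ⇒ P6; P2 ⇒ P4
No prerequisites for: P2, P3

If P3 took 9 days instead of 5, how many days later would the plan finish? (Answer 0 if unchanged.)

1

Baseline: P2→P4→P6 = 8+8+2 = 18 → 18 days.
P3 is off the critical path — its longest chain is 15 days, giving 3 of slack.
New critical path: P3→P4→P6 = 9+8+2 = 19 ⇒ 19 days.
Change in finish: 19 − 18 = +1 days.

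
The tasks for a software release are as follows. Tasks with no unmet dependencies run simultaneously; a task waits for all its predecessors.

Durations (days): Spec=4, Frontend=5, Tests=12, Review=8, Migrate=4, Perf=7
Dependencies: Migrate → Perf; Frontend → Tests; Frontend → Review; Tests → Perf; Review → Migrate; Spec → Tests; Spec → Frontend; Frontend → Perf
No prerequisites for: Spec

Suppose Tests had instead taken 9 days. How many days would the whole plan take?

28

Critical path before the change: Spec→Frontend→Tests→Perf = 4+5+12+7 = 28 giving 28 days.
Since Tests is critical, the -3 change carries straight to that chain (now 25 days).
Now Spec→Frontend→Review→Migrate→Perf = 4+5+8+4+7 = 28 is longest, so the finish becomes 28 days.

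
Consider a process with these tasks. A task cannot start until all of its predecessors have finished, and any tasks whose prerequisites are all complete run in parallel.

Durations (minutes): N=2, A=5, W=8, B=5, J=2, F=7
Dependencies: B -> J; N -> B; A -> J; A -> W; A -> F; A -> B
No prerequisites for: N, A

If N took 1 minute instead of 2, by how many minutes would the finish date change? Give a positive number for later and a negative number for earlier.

0

Critical path before the change: A→W = 5+8 = 13 giving 13 minutes.
N has 4 minutes of float (longest path through it is 9).
That remains the longest chain; total 13 minutes.
Change in finish: 13 − 13 = +0 minutes.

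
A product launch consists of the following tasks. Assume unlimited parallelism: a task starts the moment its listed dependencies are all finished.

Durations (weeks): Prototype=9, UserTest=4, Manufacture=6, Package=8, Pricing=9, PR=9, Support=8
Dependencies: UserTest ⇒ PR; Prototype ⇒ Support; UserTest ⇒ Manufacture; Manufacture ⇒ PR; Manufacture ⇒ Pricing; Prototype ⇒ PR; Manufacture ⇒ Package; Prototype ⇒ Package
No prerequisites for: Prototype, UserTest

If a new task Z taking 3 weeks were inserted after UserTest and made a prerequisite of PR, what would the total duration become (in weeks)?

Originally the schedule takes 19 weeks.
With Z inserted, PR now waits for max(Prototype, UserTest, Manufacture, Z).
New critical path: UserTest→Manufacture→Pricing = 4+6+9 = 19 ⇒ 19 weeks.

19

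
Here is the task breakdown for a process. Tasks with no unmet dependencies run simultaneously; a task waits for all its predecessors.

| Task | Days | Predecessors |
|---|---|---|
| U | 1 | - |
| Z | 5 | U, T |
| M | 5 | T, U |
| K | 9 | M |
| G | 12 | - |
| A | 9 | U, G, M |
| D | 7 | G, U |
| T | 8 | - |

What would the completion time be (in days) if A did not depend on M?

Before: longest chain T→M→A = 8+5+9 = 22, finish 22.
Without M→A, A's earliest start moves from 13 to 12.
The longest chain is now T→M→K = 8+5+9 = 22, so the project takes 22 days.

22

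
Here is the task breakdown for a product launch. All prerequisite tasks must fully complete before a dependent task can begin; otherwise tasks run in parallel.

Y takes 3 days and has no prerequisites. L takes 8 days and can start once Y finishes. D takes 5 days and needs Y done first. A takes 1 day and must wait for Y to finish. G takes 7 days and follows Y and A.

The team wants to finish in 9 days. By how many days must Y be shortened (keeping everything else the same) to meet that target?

Current finish: 11 days; target: 9.
Y is on every critical path, so each day cut from Y cuts the finish by one (this holds down to a finish of 9).
Need 11 − 9 = 2 days off Y → Y becomes 1 day, finish becomes 9.

2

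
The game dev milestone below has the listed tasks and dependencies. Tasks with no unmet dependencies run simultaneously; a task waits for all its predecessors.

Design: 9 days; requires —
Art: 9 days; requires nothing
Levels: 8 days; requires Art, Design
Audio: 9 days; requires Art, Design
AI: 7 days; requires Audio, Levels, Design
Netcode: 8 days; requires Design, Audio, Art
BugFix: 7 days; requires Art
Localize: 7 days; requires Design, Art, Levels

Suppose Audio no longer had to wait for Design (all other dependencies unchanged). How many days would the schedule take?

With the dependency in place, Design→Audio→Netcode = 9+9+8 = 26 sets the finish at 26 days.
Dropping Design→Audio doesn't change Audio's earliest start (9); another predecessor still binds.
The longest chain is now Art→Audio→Netcode = 9+9+8 = 26, so the schedule takes 26 days.

26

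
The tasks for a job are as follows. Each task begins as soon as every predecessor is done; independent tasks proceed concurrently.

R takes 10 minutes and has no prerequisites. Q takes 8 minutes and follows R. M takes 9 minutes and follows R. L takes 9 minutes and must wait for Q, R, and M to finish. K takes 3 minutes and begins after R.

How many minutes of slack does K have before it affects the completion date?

15

R→M→L = 10+9+9 = 28 sets the makespan at 28 minutes.
The longest chain containing K totals 13 minutes.
Float = 28 − 13 = 15.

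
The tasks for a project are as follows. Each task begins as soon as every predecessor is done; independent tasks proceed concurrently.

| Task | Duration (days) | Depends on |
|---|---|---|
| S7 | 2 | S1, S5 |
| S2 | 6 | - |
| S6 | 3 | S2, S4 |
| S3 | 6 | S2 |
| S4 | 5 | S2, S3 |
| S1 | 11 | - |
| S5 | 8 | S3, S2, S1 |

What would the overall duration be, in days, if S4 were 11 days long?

The binding path is S2→S3→S5→S7 = 6+6+8+2 = 22; finish at 22 days.
S4 is off the critical path — its longest chain is 20 days, giving 2 of slack.
New critical path: S2→S3→S4→S6 = 6+6+11+3 = 26 ⇒ 26 days.

26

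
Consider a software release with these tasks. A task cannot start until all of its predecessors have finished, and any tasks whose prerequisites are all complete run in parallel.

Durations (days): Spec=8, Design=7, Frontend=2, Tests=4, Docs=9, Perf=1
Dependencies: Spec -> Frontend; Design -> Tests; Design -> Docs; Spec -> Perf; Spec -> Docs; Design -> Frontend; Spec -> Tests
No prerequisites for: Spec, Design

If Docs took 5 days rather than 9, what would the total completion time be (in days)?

Critical path before the change: Spec→Docs = 8+9 = 17 giving 17 days.
Docs lies on that path, so at 5 days the path becomes 13 days.
No other chain overtakes it, so the finish is 13 days.

13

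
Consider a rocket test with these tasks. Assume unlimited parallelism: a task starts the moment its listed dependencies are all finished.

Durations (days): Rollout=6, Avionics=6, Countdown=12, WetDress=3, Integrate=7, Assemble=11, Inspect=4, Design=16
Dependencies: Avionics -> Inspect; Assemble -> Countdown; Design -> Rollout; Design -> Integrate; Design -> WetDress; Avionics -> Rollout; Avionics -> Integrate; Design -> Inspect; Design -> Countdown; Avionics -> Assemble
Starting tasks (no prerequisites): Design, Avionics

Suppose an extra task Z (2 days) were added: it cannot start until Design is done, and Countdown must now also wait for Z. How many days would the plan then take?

30

Originally the plan takes 29 days.
With Z inserted, Countdown now waits for max(Design, Assemble, Z).
New critical path: Design→Z→Countdown = 16+2+12 = 30 ⇒ 30 days.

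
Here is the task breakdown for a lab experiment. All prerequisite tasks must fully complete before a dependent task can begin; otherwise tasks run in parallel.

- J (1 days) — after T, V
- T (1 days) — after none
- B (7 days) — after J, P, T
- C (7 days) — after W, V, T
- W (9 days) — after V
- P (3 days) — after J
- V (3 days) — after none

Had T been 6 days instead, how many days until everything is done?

Critical path before the change: V→W→C = 3+9+7 = 19 giving 19 days.
The longest path through T is only 12 days, so T has float 7.
That remains the longest chain; total 19 days.

19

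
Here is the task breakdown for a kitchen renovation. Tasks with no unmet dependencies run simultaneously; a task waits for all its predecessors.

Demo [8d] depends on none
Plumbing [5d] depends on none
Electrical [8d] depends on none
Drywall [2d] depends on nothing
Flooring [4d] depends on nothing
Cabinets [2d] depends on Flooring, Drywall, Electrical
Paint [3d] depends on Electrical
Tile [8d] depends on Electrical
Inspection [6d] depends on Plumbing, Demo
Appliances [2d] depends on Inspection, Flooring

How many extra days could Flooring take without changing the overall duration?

10

Demo→Inspection→Appliances = 8+6+2 = 16 sets the makespan at 16 days.
Longest path through Flooring: 6 days (earliest finish 4, latest finish 14).
Slack of Flooring = 10 − 0 = 10 days.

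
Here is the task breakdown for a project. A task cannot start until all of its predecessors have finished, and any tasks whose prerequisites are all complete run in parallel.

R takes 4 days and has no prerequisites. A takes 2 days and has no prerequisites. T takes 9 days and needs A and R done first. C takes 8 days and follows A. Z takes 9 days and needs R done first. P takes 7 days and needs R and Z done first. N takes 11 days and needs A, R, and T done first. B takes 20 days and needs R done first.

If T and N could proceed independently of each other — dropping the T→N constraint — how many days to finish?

Before: longest chain R→T→N = 4+9+11 = 24, finish 24.
Without T→N, N's earliest start moves from 13 to 4.
The longest chain is now R→B = 4+20 = 24, so the schedule takes 24 days.

24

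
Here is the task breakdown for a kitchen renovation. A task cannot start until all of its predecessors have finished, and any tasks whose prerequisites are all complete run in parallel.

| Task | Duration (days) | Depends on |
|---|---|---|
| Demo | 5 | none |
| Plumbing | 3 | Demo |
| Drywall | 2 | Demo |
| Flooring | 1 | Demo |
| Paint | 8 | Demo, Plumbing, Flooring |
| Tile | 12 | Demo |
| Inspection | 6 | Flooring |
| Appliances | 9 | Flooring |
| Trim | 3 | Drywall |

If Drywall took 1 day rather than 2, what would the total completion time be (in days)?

The binding path is Demo→Tile = 5+12 = 17; finish at 17 days.
Drywall is off the critical path — its longest chain is 10 days, giving 7 of slack.
No other chain overtakes it, so the finish is 17 days.

17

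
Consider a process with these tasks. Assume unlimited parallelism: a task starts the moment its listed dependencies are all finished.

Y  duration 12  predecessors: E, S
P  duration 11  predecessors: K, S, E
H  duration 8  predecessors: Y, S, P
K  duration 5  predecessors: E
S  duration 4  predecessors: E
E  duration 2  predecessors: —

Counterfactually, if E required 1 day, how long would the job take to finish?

25

As given, the longest chain is E→S→Y→H = 2+4+12+8 = 26, so the finish is 26 days.
Since E is critical, the -1 change carries straight to that chain (now 25 days).
The critical path is still E→S→Y→H; finish is now 25 days.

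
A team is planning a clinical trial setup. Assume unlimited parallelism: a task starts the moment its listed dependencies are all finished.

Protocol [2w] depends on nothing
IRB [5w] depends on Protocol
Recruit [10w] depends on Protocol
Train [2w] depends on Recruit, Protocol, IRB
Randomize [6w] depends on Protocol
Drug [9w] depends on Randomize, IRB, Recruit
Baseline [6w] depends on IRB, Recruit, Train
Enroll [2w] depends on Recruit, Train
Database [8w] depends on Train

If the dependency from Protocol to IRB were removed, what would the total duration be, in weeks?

22

With the dependency in place, Protocol→Recruit→Train→Database = 2+10+2+8 = 22 sets the finish at 22 weeks.
Without Protocol→IRB, IRB's earliest start moves from 2 to 0.
The longest chain is now Protocol→Recruit→Train→Database = 2+10+2+8 = 22, so the plan takes 22 weeks.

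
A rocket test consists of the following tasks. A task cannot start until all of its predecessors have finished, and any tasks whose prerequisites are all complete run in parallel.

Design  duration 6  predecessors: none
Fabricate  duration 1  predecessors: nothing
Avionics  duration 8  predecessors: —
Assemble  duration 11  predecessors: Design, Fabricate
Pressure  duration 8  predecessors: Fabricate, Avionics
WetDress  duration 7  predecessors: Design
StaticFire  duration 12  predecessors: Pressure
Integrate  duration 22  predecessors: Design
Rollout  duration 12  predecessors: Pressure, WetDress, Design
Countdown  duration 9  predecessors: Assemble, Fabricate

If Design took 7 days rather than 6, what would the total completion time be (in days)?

29

Baseline: Design→Integrate = 6+22 = 28 → 28 days.
Since Design is critical, the +1 change carries straight to that chain (now 29 days).
That remains the longest chain; total 29 days.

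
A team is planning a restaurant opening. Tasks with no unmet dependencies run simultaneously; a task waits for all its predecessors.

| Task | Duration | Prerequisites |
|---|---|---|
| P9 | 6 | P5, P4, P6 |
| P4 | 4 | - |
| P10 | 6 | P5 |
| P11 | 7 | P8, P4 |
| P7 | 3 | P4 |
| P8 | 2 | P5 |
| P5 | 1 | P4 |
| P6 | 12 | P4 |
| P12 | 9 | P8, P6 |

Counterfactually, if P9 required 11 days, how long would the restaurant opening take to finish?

Baseline: P4→P6→P12 = 4+12+9 = 25 → 25 days.
The longest path through P9 is only 22 days, so P9 has float 3.
New critical path: P4→P6→P9 = 4+12+11 = 27 ⇒ 27 days.

27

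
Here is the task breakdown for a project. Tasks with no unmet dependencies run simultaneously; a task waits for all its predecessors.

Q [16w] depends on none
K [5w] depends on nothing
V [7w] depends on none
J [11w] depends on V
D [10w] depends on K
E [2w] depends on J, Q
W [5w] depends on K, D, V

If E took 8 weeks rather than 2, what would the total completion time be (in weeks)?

As given, the longest chain is V→J→E = 7+11+2 = 20, so the finish is 20 weeks.
E lies on that path, so at 8 weeks the path becomes 26 weeks.
No other chain overtakes it, so the finish is 26 weeks.

26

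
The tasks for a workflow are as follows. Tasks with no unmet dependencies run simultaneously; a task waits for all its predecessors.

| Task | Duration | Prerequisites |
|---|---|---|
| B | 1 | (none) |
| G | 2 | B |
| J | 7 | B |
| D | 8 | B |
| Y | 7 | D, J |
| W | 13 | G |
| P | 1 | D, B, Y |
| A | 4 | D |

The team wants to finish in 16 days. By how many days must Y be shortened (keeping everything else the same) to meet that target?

1

Current finish: 17 days; target: 16.
Y is on every critical path, so each day cut from Y cuts the finish by one (this holds down to a finish of 16).
Need 17 − 16 = 1 day off Y → Y becomes 6 days, finish becomes 16.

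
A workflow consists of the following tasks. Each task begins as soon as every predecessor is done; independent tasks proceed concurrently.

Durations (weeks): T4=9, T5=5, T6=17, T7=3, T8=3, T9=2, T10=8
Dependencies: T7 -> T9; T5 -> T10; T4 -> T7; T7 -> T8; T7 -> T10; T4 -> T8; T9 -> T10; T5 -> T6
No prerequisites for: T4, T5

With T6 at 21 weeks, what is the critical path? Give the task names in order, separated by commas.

Baseline: T5→T6 = 5+17 = 22 → 22 weeks.
T6 is on the critical path; changing it to 21 makes that path 26 weeks.
No other chain overtakes it, so the finish is 26 weeks.

T5, T6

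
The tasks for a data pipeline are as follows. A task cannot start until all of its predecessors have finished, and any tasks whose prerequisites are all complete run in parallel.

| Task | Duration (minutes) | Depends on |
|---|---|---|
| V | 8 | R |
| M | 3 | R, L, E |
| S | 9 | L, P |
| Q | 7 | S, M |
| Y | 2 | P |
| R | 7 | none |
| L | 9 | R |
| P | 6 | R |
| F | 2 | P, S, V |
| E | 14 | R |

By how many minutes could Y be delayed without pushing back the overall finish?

17

R→L→S→Q = 7+9+9+7 = 32 sets the makespan at 32 minutes.
Y finishes as early as 15 and must finish by 32.
So Y can slip 32 − 15 = 17 minutes.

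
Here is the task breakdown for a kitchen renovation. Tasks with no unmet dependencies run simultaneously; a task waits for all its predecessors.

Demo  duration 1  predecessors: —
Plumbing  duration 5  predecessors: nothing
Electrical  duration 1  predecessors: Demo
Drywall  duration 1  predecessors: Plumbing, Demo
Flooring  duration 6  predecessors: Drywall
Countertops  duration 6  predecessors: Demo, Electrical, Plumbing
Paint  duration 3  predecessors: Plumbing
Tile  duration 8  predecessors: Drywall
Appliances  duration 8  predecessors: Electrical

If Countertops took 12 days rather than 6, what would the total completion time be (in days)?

Actual critical path: Plumbing→Drywall→Tile = 5+1+8 = 14 ⇒ 14 days.
Countertops has 3 days of float (longest path through it is 11).
Now Plumbing→Countertops = 5+12 = 17 is longest, so the finish becomes 17 days.

17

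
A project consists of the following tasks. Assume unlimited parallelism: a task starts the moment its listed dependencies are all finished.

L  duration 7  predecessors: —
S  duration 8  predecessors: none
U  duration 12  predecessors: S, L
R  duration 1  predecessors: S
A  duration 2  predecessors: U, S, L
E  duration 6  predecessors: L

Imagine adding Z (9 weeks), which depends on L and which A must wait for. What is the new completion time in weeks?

Originally the job takes 22 weeks.
With Z inserted, A now waits for max(U, S, L, Z).
New critical path: S→U→A = 8+12+2 = 22 ⇒ 22 weeks.

22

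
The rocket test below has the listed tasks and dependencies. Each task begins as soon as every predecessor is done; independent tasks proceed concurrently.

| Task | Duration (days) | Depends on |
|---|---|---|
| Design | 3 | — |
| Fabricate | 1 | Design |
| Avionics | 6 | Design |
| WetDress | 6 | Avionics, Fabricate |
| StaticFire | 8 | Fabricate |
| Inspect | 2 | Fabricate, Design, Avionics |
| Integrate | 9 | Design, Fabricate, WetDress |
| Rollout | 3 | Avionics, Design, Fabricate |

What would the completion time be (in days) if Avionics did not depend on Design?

With the dependency in place, Design→Avionics→WetDress→Integrate = 3+6+6+9 = 24 sets the finish at 24 days.
Without Design→Avionics, Avionics's earliest start moves from 3 to 0.
After: Avionics→WetDress→Integrate = 6+6+9 = 21 → 21 days.

21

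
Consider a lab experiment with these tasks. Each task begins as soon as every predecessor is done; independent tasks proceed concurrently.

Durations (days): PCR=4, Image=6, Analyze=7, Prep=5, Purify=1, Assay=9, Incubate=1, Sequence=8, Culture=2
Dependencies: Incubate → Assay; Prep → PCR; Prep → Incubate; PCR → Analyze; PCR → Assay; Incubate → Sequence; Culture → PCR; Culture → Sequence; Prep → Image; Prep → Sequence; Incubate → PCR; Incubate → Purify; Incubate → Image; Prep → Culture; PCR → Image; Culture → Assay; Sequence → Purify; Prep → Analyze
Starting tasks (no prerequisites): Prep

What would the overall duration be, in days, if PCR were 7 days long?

Baseline: Prep→Culture→PCR→Assay = 5+2+4+9 = 20 → 20 days.
PCR is on the critical path; changing it to 7 makes that path 23 days.
The critical path is still Prep→Culture→PCR→Assay; finish is now 23 days.

23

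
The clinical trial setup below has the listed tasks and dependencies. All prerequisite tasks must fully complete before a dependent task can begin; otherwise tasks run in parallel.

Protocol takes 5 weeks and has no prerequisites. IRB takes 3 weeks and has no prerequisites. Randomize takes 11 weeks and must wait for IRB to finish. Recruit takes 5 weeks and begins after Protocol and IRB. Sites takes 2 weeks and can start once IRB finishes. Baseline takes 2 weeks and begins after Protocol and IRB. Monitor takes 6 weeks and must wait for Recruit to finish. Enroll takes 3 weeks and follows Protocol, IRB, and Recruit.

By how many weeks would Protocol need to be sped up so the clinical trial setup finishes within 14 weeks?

Current finish: 16 weeks; target: 14.
Protocol is on every critical path, so each week cut from Protocol cuts the finish by one (this holds down to a finish of 14).
Need 16 − 14 = 2 weeks off Protocol → Protocol becomes 3 weeks, finish becomes 14.

2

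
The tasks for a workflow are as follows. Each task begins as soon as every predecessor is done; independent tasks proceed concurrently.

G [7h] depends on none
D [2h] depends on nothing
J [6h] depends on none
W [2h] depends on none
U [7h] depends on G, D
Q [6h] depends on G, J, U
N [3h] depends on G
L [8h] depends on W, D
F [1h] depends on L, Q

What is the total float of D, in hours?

5

G→U→Q→F = 7+7+6+1 = 21 sets the makespan at 21 hours.
D finishes as early as 2 and must finish by 7.
Float = 21 − 16 = 5.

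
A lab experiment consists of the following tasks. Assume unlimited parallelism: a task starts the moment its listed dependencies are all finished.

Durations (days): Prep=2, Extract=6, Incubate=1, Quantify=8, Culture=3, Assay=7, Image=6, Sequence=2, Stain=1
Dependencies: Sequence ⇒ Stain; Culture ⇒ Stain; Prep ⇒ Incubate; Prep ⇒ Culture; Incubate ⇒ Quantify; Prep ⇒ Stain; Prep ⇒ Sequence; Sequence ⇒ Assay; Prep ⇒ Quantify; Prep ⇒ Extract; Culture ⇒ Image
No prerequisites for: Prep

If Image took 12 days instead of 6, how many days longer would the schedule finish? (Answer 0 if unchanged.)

As given, the longest chain is Prep→Culture→Image = 2+3+6 = 11, so the finish is 11 days.
Image is on the critical path; changing it to 12 makes that path 17 days.
That remains the longest chain; total 17 days.
Change in finish: 17 − 11 = +6 days.

6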